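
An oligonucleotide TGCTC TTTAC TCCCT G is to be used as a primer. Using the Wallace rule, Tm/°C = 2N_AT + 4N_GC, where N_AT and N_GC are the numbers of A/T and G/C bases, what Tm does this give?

C=6, A=1, G=2, T=7
A+T = 8, G+C = 8
Tm = 2×8 + 4×8 = 48°C

48°C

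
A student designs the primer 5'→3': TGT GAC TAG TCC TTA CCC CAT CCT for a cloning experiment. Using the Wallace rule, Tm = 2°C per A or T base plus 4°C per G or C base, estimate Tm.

Counting bases: T=8, G=3, C=9, A=4
So N_AT = 12 and N_GC = 12.
Tm = 4·12 + 2·12 = 48 + 24 = 72°C

72°C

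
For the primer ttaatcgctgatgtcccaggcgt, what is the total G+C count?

G=6, A=4, C=6, T=7
G+C = 6 + 6 = 12

12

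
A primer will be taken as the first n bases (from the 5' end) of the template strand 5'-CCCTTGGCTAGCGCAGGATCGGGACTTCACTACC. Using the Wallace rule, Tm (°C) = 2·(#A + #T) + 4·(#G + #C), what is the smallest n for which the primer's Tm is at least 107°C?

n = 34

First 33 bases: CCCTTGGCTAGCGCAGGATCGGGACTTCACTAC → Tm = 106°C (< 107°C)
First 34 bases: CCCTTGGCTAGCGCAGGATCGGGACTTCACTACC → Tm = 110°C (≥ 107°C)
Each additional base adds 2°C (A/T) or 4°C (G/C), so Tm is non-decreasing in n; n = 34 is the first length to reach 107°C.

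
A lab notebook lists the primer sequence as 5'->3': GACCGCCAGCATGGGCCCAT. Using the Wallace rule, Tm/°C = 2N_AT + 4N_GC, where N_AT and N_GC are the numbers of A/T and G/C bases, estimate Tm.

Scanning the sequence gives T=2, G=6, A=4, C=8.
A+T = 6, G+C = 14
Tm = 2×6 + 4×14 = 68°C

68°C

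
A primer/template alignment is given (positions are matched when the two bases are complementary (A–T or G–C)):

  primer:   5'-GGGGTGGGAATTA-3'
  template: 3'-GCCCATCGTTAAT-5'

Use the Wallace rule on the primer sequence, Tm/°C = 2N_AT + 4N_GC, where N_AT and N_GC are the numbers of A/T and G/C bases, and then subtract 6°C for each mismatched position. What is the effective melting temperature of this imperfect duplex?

Primer base counts: A=3, T=3, G=7, C=0 → A+T=6, G+C=7
Perfect-match Tm = 2(6) + 4(7) = 12 + 28 = 40°C
Mismatches (positions where the bases are not complementary): 3 (at positions 1, 6, 8)
Effective Tm = 40 − 3×6 = 40 − 18 = 22°C

22°C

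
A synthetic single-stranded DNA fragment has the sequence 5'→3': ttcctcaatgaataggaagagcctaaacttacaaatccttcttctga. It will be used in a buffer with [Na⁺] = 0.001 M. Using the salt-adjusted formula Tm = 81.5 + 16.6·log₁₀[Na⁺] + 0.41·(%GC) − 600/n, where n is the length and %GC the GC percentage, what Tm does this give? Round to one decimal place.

33.8°C

Length n = 47. A=16, G=6, C=11, T=14
G+C = 17, so %GC = 17/47 × 100 = 36.17%
Salt term: 16.6 × (-3) = -49.8
GC term: 0.41 × 36.17 = 14.83; length term: −600/47 = −12.766
Tm = 81.5 + (-49.8) + 14.83 − 12.766 = 33.764 → 33.8°C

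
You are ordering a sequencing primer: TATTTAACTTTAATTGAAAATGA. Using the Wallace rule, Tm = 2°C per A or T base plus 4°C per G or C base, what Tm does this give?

52°C

Scanning the sequence gives C=1, A=10, T=10, G=2.
A+T = 20, G+C = 3
Tm = 2×20 + 4×3 = 52°C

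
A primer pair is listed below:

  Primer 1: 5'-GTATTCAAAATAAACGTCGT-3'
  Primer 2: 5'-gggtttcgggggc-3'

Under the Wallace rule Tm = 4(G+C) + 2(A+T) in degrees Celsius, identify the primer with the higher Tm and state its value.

Primer 1, 52°C

Primer 1: A+T=14, G+C=6 → Tm = 2(14)+4(6) = 52°C
Primer 2: A+T=3, G+C=10 → Tm = 2(3)+4(10) = 46°C
52°C vs 46°C → primer 1 is higher.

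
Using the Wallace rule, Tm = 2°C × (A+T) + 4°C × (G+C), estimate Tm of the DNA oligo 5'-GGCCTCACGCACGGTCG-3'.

Scanning the sequence gives A=2, T=2, C=7, G=6.
A+T = 4, G+C = 13
Tm = 4·13 + 2·4 = 52 + 8 = 60°C

60°C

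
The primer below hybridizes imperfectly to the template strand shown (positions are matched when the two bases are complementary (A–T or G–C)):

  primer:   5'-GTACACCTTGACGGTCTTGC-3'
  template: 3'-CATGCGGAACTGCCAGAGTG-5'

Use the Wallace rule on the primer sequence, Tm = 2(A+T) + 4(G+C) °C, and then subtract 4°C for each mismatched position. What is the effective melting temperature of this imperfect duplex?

50°C

Primer base counts: A=3, T=6, G=5, C=6 → A+T=9, G+C=11
Perfect-match Tm = 2(9) + 4(11) = 18 + 44 = 62°C
Mismatches (positions where the bases are not complementary): 3 (at positions 5, 18, 19)
Effective Tm = 62 − 3×4 = 62 − 12 = 50°C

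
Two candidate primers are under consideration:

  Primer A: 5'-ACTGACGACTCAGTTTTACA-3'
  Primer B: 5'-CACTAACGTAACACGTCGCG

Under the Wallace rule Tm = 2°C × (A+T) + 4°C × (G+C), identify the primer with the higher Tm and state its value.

Primer B, 62°C

Primer A: A+T=12, G+C=8 → Tm = 2(12)+4(8) = 56°C
Primer B: A+T=9, G+C=11 → Tm = 2(9)+4(11) = 62°C
56°C vs 62°C → primer B is higher.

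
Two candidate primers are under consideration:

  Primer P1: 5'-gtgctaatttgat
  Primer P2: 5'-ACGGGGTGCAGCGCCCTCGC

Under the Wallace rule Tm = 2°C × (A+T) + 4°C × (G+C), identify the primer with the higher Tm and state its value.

Primer P1: A+T=9, G+C=4 → Tm = 2(9)+4(4) = 34°C
Primer P2: A+T=4, G+C=16 → Tm = 2(4)+4(16) = 72°C
34°C vs 72°C → primer P2 is higher.

Primer P2, 72°C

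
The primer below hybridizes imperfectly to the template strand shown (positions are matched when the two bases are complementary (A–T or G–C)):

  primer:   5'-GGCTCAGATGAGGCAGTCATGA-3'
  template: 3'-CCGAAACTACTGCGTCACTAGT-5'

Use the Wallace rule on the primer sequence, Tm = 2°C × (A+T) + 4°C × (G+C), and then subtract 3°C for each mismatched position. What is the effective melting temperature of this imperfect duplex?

53°C

Primer base counts: A=6, T=4, G=8, C=4 → A+T=10, G+C=12
Perfect-match Tm = 2(10) + 4(12) = 20 + 48 = 68°C
Mismatches (positions where the bases are not complementary): 5 (at positions 5, 6, 12, 18, 21)
Effective Tm = 68 − 5×3 = 68 − 15 = 53°C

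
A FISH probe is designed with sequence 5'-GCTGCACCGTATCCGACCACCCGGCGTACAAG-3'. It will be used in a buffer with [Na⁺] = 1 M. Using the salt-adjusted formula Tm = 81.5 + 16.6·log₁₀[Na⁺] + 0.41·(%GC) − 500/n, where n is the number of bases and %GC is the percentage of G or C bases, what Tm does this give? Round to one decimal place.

Length n = 32. Scanning the sequence gives C=13, G=8, A=7, T=4.
G+C = 21, so %GC = 21/32 × 100 = 65.625%
Salt term: 16.6 × (0) = 0
GC term: 0.41 × 65.625 = 26.906; length term: −500/32 = −15.625
Tm = 81.5 + (0) + 26.906 − 15.625 = 92.781 → 92.8°C

92.8°C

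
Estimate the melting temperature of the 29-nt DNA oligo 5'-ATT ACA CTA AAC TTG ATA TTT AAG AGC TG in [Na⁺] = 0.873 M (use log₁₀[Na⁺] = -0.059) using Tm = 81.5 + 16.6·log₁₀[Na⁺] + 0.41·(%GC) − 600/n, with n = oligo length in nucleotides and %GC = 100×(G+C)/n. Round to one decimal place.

71.1°C

Length n = 29. Scanning the sequence gives A=11, G=4, C=4, T=10.
G+C = 8, so %GC = 8/29 × 100 = 27.586%
Salt term: 16.6 × (-0.059) = -0.979
GC term: 0.41 × 27.586 = 11.31; length term: −600/29 = −20.69
Tm = 81.5 + (-0.979) + 11.31 − 20.69 = 71.141 → 71.1°C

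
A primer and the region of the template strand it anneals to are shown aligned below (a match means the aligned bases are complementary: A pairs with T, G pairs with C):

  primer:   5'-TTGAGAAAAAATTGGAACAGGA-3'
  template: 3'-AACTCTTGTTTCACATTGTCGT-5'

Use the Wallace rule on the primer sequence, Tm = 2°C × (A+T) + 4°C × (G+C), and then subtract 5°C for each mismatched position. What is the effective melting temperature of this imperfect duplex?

Primer base counts: A=11, T=4, G=6, C=1 → A+T=15, G+C=7
Perfect-match Tm = 2(15) + 4(7) = 30 + 28 = 58°C
Mismatches (positions where the bases are not complementary): 4 (at positions 8, 12, 15, 21)
Effective Tm = 58 − 4×5 = 58 − 20 = 38°C

38°C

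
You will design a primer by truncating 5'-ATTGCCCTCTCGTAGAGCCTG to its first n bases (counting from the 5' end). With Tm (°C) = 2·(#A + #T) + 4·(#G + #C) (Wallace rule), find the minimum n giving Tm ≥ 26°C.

First 8 bases: ATTGCCCT → Tm = 24°C (< 26°C)
First 9 bases: ATTGCCCTC → Tm = 28°C (≥ 26°C)
Since every base adds ≥2°C, Tm only increases with n, so the threshold is first crossed at n = 9.

n = 9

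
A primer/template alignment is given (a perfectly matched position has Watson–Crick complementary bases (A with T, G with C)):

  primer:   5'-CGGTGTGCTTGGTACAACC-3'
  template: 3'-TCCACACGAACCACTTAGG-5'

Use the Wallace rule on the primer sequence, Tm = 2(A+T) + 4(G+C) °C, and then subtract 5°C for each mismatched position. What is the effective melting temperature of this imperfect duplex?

Primer base counts: A=3, T=5, G=6, C=5 → A+T=8, G+C=11
Perfect-match Tm = 2(8) + 4(11) = 16 + 44 = 60°C
Mismatches (positions where the bases are not complementary): 4 (at positions 1, 14, 15, 17)
Effective Tm = 60 − 4×5 = 60 − 20 = 40°C

40°C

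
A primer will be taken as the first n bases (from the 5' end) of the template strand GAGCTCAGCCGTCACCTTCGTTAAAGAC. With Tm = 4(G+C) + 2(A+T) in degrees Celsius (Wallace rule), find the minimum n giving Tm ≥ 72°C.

First 22 bases: GAGCTCAGCCGTCACCTTCGTT → Tm = 70°C (< 72°C)
First 23 bases: GAGCTCAGCCGTCACCTTCGTTA → Tm = 72°C (≥ 72°C)
Each additional base adds 2°C (A/T) or 4°C (G/C), so Tm is non-decreasing in n; n = 23 is the first length to reach 72°C.

n = 23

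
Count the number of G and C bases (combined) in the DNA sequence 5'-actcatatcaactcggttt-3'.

Base counts: T=7, A=5, C=5, G=2
G+C = 2 + 5 = 7

7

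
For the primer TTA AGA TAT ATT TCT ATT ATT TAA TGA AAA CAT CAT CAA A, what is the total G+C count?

6

Base counts: T=16, A=18, G=2, C=4
Total G or C: 2 + 4 = 6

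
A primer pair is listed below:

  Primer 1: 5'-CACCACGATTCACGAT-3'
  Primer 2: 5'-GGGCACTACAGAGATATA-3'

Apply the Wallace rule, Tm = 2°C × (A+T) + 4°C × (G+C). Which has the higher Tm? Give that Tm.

Primer 1: A+T=8, G+C=8 → Tm = 2(8)+4(8) = 48°C
Primer 2: A+T=10, G+C=8 → Tm = 2(10)+4(8) = 52°C
48°C vs 52°C → primer 2 is higher.

Primer 2, 52°C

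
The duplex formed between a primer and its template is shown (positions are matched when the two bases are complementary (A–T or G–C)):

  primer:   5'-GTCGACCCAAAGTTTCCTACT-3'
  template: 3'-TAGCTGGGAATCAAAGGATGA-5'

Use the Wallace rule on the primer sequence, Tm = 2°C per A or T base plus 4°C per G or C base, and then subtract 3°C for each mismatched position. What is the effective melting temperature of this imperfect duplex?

53°C

Primer base counts: A=5, T=6, G=3, C=7 → A+T=11, G+C=10
Perfect-match Tm = 2(11) + 4(10) = 22 + 40 = 62°C
Mismatches (positions where the bases are not complementary): 3 (at positions 1, 9, 10)
Effective Tm = 62 − 3×3 = 62 − 9 = 53°C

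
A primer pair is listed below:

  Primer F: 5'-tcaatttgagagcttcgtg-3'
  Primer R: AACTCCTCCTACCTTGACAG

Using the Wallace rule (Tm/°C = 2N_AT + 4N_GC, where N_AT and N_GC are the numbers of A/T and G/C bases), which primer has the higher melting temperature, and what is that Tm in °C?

Primer R, 60°C

Primer F: A+T=11, G+C=8 → Tm = 2(11)+4(8) = 54°C
Primer R: A+T=10, G+C=10 → Tm = 2(10)+4(10) = 60°C
54°C vs 60°C → primer R is higher.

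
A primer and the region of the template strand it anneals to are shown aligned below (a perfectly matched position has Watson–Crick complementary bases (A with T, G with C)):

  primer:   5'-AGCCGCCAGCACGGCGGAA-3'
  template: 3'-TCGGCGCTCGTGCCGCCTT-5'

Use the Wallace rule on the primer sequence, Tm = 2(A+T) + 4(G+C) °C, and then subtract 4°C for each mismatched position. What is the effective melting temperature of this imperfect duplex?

62°C

Primer base counts: A=5, T=0, G=7, C=7 → A+T=5, G+C=14
Perfect-match Tm = 2(5) + 4(14) = 10 + 56 = 66°C
Mismatches (positions where the bases are not complementary): 1 (at position 7)
Effective Tm = 66 − 1×4 = 66 − 4 = 62°C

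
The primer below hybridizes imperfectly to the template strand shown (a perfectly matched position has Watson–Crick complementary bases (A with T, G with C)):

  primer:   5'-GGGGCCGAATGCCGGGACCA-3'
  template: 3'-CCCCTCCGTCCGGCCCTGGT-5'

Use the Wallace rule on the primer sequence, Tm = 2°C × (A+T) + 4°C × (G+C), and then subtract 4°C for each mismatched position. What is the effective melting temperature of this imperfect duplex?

Primer base counts: A=4, T=1, G=9, C=6 → A+T=5, G+C=15
Perfect-match Tm = 2(5) + 4(15) = 10 + 60 = 70°C
Mismatches (positions where the bases are not complementary): 4 (at positions 5, 6, 8, 10)
Effective Tm = 70 − 4×4 = 70 − 16 = 54°C

54°C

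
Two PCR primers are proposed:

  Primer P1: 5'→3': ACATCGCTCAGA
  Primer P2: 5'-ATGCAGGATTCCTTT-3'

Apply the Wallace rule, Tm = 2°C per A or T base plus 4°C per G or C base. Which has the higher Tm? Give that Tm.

Primer P1: A+T=6, G+C=6 → Tm = 2(6)+4(6) = 36°C
Primer P2: A+T=9, G+C=6 → Tm = 2(9)+4(6) = 42°C
36°C vs 42°C → primer P2 is higher.

Primer P2, 42°C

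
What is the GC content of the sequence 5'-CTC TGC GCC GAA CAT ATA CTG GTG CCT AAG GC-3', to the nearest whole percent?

Scanning the sequence gives C=10, A=7, G=8, T=7.
G+C = 8 + 10 = 18 out of 32 bases
%GC = 18/32 × 100 = 56.25% ≈ 56%

56%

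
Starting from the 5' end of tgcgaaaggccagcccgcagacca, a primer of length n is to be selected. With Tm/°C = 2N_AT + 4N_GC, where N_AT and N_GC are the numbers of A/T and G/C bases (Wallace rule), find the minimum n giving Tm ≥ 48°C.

n = 15

First 14 bases: TGCGAAAGGCCAGC → Tm = 46°C (< 48°C)
First 15 bases: TGCGAAAGGCCAGCC → Tm = 50°C (≥ 48°C)
Since every base adds ≥2°C, Tm only increases with n, so the threshold is first crossed at n = 15.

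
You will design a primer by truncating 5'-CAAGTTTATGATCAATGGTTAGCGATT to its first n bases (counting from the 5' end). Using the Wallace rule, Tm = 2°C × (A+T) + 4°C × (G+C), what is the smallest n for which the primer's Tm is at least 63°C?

First 23 bases: CAAGTTTATGATCAATGGTTAGC → Tm = 62°C (< 63°C)
First 24 bases: CAAGTTTATGATCAATGGTTAGCG → Tm = 66°C (≥ 63°C)
Each additional base adds 2°C (A/T) or 4°C (G/C), so Tm is non-decreasing in n; n = 24 is the first length to reach 63°C.

n = 24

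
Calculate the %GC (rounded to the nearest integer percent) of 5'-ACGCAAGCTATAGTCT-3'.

Scanning the sequence gives C=4, A=5, T=4, G=3.
G+C = 3 + 4 = 7 out of 16 bases
%GC = 7/16 × 100 = 43.75% ≈ 44%

44%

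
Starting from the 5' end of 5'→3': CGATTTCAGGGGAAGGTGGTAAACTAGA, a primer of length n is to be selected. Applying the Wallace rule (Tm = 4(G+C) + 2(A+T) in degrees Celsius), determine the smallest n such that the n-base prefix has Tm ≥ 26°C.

First 8 bases: CGATTTCA → Tm = 22°C (< 26°C)
First 9 bases: CGATTTCAG → Tm = 26°C (≥ 26°C)
Each additional base adds 2°C (A/T) or 4°C (G/C), so Tm is non-decreasing in n; n = 9 is the first length to reach 26°C.

n = 9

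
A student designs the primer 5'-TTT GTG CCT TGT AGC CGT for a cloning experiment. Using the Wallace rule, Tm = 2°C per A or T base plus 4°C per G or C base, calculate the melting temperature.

Base counts: G=5, A=1, T=8, C=4
A+T = 9, G+C = 9
Tm = 4·9 + 2·9 = 36 + 18 = 54°C

54°C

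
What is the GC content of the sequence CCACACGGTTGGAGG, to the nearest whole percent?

G=6, C=4, T=2, A=3
G+C = 6 + 4 = 10 out of 15 bases
%GC = 10/15 × 100 = 66.67% ≈ 67%

67%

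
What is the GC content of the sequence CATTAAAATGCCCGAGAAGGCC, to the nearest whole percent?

Counting bases: A=8, T=3, G=5, C=6
G+C = 5 + 6 = 11 out of 22 bases
%GC = 11/22 × 100 = 50% ≈ 50%

50%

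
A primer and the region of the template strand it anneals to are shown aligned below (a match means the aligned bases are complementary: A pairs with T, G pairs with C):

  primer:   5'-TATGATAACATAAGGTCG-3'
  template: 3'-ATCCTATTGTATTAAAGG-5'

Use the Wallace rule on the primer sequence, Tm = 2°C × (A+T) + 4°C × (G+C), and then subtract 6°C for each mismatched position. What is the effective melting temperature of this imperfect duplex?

24°C

Primer base counts: A=7, T=5, G=4, C=2 → A+T=12, G+C=6
Perfect-match Tm = 2(12) + 4(6) = 24 + 24 = 48°C
Mismatches (positions where the bases are not complementary): 4 (at positions 3, 14, 15, 18)
Effective Tm = 48 − 4×6 = 48 − 24 = 24°C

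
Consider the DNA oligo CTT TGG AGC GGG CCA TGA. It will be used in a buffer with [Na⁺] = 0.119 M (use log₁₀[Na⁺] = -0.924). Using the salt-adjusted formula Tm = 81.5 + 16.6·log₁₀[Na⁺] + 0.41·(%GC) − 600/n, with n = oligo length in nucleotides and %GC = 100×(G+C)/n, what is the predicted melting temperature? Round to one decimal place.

57.9°C

Length n = 18. Base counts: A=3, G=7, C=4, T=4
G+C = 11, so %GC = 11/18 × 100 = 61.111%
Salt term: 16.6 × (-0.924) = -15.338
GC term: 0.41 × 61.111 = 25.056; length term: −600/18 = −33.333
Tm = 81.5 + (-15.338) + 25.056 − 33.333 = 57.885 → 57.9°C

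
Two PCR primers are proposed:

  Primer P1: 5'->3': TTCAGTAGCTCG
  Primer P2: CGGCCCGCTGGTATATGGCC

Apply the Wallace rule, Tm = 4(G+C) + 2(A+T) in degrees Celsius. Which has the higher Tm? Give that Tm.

Primer P2, 68°C

Primer P1: A+T=6, G+C=6 → Tm = 2(6)+4(6) = 36°C
Primer P2: A+T=6, G+C=14 → Tm = 2(6)+4(14) = 68°C
36°C vs 68°C → primer P2 is higher.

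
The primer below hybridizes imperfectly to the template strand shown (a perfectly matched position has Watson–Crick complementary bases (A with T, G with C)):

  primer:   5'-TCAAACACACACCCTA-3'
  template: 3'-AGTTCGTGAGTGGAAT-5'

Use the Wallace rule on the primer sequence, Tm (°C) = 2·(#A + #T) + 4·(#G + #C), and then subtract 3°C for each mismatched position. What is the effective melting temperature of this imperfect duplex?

37°C

Primer base counts: A=7, T=2, G=0, C=7 → A+T=9, G+C=7
Perfect-match Tm = 2(9) + 4(7) = 18 + 28 = 46°C
Mismatches (positions where the bases are not complementary): 3 (at positions 5, 9, 14)
Effective Tm = 46 − 3×3 = 46 − 9 = 37°C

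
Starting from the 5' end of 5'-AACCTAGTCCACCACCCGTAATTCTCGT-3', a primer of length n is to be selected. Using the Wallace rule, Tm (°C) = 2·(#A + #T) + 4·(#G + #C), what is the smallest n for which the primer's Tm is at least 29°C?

First 9 bases: AACCTAGTC → Tm = 26°C (< 29°C)
First 10 bases: AACCTAGTCC → Tm = 30°C (≥ 29°C)
Since every base adds ≥2°C, Tm only increases with n, so the threshold is first crossed at n = 10.

n = 10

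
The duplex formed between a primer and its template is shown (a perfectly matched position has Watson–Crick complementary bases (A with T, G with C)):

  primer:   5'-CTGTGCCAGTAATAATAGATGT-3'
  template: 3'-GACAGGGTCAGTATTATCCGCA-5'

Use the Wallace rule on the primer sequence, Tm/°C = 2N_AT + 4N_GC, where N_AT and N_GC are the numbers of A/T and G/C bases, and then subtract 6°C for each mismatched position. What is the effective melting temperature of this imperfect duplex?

36°C

Primer base counts: A=7, T=7, G=5, C=3 → A+T=14, G+C=8
Perfect-match Tm = 2(14) + 4(8) = 28 + 32 = 60°C
Mismatches (positions where the bases are not complementary): 4 (at positions 5, 11, 19, 20)
Effective Tm = 60 − 4×6 = 60 − 24 = 36°C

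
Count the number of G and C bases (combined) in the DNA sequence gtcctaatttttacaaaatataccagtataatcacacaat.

Base counts: T=13, C=8, A=17, G=2
G+C = 2 + 8 = 10

10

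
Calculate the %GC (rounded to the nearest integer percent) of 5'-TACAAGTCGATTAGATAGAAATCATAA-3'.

Scanning the sequence gives C=3, G=4, A=13, T=7.
G+C = 4 + 3 = 7 out of 27 bases
%GC = 7/27 × 100 = 25.93% ≈ 26%

26%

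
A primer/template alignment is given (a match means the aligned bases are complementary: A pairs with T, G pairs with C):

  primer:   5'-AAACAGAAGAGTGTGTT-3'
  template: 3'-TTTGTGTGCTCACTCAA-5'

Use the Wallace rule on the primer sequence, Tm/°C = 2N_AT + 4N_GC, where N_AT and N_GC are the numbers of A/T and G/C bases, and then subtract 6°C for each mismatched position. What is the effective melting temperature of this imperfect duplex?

Primer base counts: A=7, T=4, G=5, C=1 → A+T=11, G+C=6
Perfect-match Tm = 2(11) + 4(6) = 22 + 24 = 46°C
Mismatches (positions where the bases are not complementary): 3 (at positions 6, 8, 14)
Effective Tm = 46 − 3×6 = 46 − 18 = 28°C

28°C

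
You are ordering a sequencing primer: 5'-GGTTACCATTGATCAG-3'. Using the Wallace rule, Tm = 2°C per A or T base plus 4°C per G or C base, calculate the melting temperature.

46°C

Counting bases: C=3, A=4, T=5, G=4
So N_AT = 9 and N_GC = 7.
Tm = 2(9) + 4(7) = 18 + 28 = 46°C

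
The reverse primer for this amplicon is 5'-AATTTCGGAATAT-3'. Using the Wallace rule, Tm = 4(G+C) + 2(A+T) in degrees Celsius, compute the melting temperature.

Base counts: C=1, T=5, G=2, A=5
So N_AT = 10 and N_GC = 3.
Tm = 2(10) + 4(3) = 20 + 12 = 32°C

32°C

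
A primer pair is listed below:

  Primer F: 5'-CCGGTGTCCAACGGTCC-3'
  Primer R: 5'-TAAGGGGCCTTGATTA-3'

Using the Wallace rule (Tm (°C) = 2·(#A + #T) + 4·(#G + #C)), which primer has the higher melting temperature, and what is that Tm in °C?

Primer F, 58°C

Primer F: A+T=5, G+C=12 → Tm = 2(5)+4(12) = 58°C
Primer R: A+T=9, G+C=7 → Tm = 2(9)+4(7) = 46°C
58°C vs 46°C → primer F is higher.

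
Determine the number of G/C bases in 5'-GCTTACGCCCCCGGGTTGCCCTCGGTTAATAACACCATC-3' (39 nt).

Base counts: A=7, C=15, G=8, T=9
Total G or C: 8 + 15 = 23

23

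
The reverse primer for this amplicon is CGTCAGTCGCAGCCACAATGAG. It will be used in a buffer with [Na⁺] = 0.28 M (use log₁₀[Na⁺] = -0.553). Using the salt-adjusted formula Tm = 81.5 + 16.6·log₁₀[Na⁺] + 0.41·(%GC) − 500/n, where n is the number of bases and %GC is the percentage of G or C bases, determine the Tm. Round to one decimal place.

Length n = 22. C=7, G=6, T=3, A=6
G+C = 13, so %GC = 13/22 × 100 = 59.091%
Salt term: 16.6 × (-0.553) = -9.18
GC term: 0.41 × 59.091 = 24.227; length term: −500/22 = −22.727
Tm = 81.5 + (-9.18) + 24.227 − 22.727 = 73.82 → 73.8°C

73.8°C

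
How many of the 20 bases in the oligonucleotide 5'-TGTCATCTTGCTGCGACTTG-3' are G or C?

Scanning the sequence gives G=5, A=2, C=5, T=8.
Total G or C: 5 + 5 = 10

10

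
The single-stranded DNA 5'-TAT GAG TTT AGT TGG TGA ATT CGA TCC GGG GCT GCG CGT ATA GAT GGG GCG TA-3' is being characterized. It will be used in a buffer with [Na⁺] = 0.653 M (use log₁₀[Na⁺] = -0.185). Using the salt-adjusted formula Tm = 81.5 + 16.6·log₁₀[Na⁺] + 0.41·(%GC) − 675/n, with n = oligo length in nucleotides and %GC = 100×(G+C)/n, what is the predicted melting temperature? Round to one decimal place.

86.6°C

Length n = 53. Counting bases: T=16, C=7, A=10, G=20
G+C = 27, so %GC = 27/53 × 100 = 50.943%
Salt term: 16.6 × (-0.185) = -3.071
GC term: 0.41 × 50.943 = 20.887; length term: −675/53 = −12.736
Tm = 81.5 + (-3.071) + 20.887 − 12.736 = 86.58 → 86.6°C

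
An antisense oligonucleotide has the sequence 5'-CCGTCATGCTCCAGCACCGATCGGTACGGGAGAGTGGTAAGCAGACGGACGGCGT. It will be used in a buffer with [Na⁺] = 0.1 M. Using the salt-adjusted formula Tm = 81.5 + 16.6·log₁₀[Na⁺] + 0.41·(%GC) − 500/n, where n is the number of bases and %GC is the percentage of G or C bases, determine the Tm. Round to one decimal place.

81.9°C

Length n = 55. C=15, G=20, T=8, A=12
G+C = 35, so %GC = 35/55 × 100 = 63.636%
Salt term: 16.6 × (-1) = -16.6
GC term: 0.41 × 63.636 = 26.091; length term: −500/55 = −9.091
Tm = 81.5 + (-16.6) + 26.091 − 9.091 = 81.9 → 81.9°C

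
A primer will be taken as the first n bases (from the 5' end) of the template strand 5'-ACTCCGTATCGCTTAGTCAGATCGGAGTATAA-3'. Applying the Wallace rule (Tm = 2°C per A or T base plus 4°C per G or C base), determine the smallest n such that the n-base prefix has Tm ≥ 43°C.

n = 15

First 14 bases: ACTCCGTATCGCTT → Tm = 42°C (< 43°C)
First 15 bases: ACTCCGTATCGCTTA → Tm = 44°C (≥ 43°C)
Since every base adds ≥2°C, Tm only increases with n, so the threshold is first crossed at n = 15.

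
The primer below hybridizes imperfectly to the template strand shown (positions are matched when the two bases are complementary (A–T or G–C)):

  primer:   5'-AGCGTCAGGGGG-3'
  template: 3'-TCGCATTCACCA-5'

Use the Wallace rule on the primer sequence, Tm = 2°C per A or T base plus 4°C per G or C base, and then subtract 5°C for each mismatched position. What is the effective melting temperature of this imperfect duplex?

27°C

Primer base counts: A=2, T=1, G=7, C=2 → A+T=3, G+C=9
Perfect-match Tm = 2(3) + 4(9) = 6 + 36 = 42°C
Mismatches (positions where the bases are not complementary): 3 (at positions 6, 9, 12)
Effective Tm = 42 − 3×5 = 42 − 15 = 27°C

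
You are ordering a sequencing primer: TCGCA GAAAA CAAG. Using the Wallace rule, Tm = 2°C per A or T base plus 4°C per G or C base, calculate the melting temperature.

40°C

Scanning the sequence gives G=3, A=7, T=1, C=3.
A+T = 8, G+C = 6
Tm = 2×8 + 4×6 = 40°C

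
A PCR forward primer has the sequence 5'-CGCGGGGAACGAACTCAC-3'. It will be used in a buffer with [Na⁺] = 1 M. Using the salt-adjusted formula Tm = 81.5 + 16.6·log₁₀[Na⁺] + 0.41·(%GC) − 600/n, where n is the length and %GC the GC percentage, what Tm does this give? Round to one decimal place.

75.5°C

Length n = 18. Base counts: C=6, G=6, T=1, A=5
G+C = 12, so %GC = 12/18 × 100 = 66.667%
Salt term: 16.6 × (0) = 0
GC term: 0.41 × 66.667 = 27.333; length term: −600/18 = −33.333
Tm = 81.5 + (0) + 27.333 − 33.333 = 75.5 → 75.5°C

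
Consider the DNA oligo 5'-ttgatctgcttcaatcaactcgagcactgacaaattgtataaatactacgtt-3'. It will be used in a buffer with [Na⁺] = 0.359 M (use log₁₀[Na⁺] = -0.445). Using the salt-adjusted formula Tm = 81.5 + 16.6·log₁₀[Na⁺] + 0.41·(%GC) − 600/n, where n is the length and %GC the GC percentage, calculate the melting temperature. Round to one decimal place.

76.8°C

Length n = 52. Base counts: C=11, A=17, T=17, G=7
G+C = 18, so %GC = 18/52 × 100 = 34.615%
Salt term: 16.6 × (-0.445) = -7.387
GC term: 0.41 × 34.615 = 14.192; length term: −600/52 = −11.538
Tm = 81.5 + (-7.387) + 14.192 − 11.538 = 76.767 → 76.8°C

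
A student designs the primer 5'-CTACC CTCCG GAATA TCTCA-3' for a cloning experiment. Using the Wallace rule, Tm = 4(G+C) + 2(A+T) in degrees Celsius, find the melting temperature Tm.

60°C

A=5, G=2, T=5, C=8
So N_AT = 10 and N_GC = 10.
Tm = 2(10) + 4(10) = 20 + 40 = 60°C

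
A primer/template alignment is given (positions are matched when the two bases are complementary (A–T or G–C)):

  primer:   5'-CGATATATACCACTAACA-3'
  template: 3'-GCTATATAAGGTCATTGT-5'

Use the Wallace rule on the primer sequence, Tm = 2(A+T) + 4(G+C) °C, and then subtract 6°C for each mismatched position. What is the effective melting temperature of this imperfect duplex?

36°C

Primer base counts: A=8, T=4, G=1, C=5 → A+T=12, G+C=6
Perfect-match Tm = 2(12) + 4(6) = 24 + 24 = 48°C
Mismatches (positions where the bases are not complementary): 2 (at positions 9, 13)
Effective Tm = 48 − 2×6 = 48 − 12 = 36°C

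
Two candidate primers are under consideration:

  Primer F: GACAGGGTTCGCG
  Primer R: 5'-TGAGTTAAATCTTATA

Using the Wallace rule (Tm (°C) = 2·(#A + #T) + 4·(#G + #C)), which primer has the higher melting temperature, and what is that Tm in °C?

Primer F, 44°C

Primer F: A+T=4, G+C=9 → Tm = 2(4)+4(9) = 44°C
Primer R: A+T=13, G+C=3 → Tm = 2(13)+4(3) = 38°C
44°C vs 38°C → primer F is higher.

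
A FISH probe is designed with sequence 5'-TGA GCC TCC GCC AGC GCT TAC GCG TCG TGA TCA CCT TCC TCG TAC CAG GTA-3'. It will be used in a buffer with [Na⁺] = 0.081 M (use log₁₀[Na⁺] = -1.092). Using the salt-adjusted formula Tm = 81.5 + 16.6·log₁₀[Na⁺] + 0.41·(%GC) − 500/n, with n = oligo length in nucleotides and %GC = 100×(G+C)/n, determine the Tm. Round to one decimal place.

78.5°C

Length n = 51. Scanning the sequence gives A=8, T=12, G=12, C=19.
G+C = 31, so %GC = 31/51 × 100 = 60.784%
Salt term: 16.6 × (-1.092) = -18.127
GC term: 0.41 × 60.784 = 24.921; length term: −500/51 = −9.804
Tm = 81.5 + (-18.127) + 24.921 − 9.804 = 78.49 → 78.5°C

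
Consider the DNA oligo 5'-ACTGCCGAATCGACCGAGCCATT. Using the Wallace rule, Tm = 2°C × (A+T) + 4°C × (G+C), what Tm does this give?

72°C

Base counts: C=8, A=6, G=5, T=4
A+T = 10, G+C = 13
Tm = 2(10) + 4(13) = 20 + 52 = 72°C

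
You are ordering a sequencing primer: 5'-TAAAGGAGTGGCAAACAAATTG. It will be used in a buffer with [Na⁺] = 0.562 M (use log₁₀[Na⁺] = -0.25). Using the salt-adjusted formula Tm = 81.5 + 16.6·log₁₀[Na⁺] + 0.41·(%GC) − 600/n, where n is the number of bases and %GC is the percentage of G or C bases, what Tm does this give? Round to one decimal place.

65.0°C

Length n = 22. Base counts: G=6, T=4, C=2, A=10
G+C = 8, so %GC = 8/22 × 100 = 36.364%
Salt term: 16.6 × (-0.25) = -4.15
GC term: 0.41 × 36.364 = 14.909; length term: −600/22 = −27.273
Tm = 81.5 + (-4.15) + 14.909 − 27.273 = 64.986 → 65.0°C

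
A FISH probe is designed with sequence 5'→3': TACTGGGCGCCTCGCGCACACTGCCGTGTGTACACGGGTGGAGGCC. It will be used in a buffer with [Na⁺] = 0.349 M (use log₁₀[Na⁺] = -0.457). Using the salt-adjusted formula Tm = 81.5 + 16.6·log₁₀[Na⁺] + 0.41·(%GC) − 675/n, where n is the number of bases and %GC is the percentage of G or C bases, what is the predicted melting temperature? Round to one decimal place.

87.8°C

Length n = 46. Scanning the sequence gives C=15, A=6, T=8, G=17.
G+C = 32, so %GC = 32/46 × 100 = 69.565%
Salt term: 16.6 × (-0.457) = -7.586
GC term: 0.41 × 69.565 = 28.522; length term: −675/46 = −14.674
Tm = 81.5 + (-7.586) + 28.522 − 14.674 = 87.762 → 87.8°C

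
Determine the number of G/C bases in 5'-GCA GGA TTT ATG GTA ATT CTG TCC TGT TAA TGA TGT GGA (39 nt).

C=4, T=15, G=11, A=9
Total G or C: 11 + 4 = 15

15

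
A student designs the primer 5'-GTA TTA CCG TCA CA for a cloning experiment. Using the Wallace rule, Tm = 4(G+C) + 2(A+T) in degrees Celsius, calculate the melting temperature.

40°C

T=4, A=4, G=2, C=4
A+T = 8, G+C = 6
Tm = 2(8) + 4(6) = 16 + 24 = 40°C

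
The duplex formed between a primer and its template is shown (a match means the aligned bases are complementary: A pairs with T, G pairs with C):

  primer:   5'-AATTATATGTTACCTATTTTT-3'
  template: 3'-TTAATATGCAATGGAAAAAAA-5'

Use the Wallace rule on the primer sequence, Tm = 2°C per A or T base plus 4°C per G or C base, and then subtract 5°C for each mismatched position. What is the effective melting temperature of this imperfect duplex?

38°C

Primer base counts: A=6, T=12, G=1, C=2 → A+T=18, G+C=3
Perfect-match Tm = 2(18) + 4(3) = 36 + 12 = 48°C
Mismatches (positions where the bases are not complementary): 2 (at positions 8, 16)
Effective Tm = 48 − 2×5 = 48 − 10 = 38°C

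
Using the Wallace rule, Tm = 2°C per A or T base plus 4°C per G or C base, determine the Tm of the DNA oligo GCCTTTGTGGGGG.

C=2, T=4, A=0, G=7
AT pairs contribute 4, GC pairs contribute 9.
Tm = 2(4) + 4(9) = 8 + 36 = 44°C

44°C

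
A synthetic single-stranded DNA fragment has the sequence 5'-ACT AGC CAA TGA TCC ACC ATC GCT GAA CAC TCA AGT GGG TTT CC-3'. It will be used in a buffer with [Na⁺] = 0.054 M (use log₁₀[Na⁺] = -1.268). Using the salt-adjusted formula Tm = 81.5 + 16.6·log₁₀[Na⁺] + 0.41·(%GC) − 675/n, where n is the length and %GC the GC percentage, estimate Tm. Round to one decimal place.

65.6°C

Length n = 44. Counting bases: C=14, A=12, T=10, G=8
G+C = 22, so %GC = 22/44 × 100 = 50%
Salt term: 16.6 × (-1.268) = -21.049
GC term: 0.41 × 50 = 20.5; length term: −675/44 = −15.341
Tm = 81.5 + (-21.049) + 20.5 − 15.341 = 65.61 → 65.6°C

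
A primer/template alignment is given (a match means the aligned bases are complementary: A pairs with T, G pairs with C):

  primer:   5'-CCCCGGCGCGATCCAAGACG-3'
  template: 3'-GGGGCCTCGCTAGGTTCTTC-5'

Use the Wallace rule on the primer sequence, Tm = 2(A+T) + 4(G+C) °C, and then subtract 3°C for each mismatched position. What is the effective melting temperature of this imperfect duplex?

Primer base counts: A=4, T=1, G=6, C=9 → A+T=5, G+C=15
Perfect-match Tm = 2(5) + 4(15) = 10 + 60 = 70°C
Mismatches (positions where the bases are not complementary): 2 (at positions 7, 19)
Effective Tm = 70 − 2×3 = 70 − 6 = 64°C

64°C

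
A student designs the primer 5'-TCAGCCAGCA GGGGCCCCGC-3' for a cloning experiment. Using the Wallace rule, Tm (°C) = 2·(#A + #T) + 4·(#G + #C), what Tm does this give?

Counting bases: T=1, G=7, C=9, A=3
So N_AT = 4 and N_GC = 16.
Tm = 2(4) + 4(16) = 8 + 64 = 72°C

72°C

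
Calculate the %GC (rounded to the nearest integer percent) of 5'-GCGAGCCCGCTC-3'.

83%

Scanning the sequence gives A=1, T=1, C=6, G=4.
G+C = 4 + 6 = 10 out of 12 bases
%GC = 10/12 × 100 = 83.33% ≈ 83%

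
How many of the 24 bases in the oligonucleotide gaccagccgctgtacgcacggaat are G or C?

15

C=8, G=7, A=6, T=3
Total G or C: 7 + 8 = 15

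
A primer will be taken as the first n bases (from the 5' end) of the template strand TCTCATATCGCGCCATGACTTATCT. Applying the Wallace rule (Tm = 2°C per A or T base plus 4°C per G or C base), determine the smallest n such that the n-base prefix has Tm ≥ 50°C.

First 16 bases: TCTCATATCGCGCCAT → Tm = 48°C (< 50°C)
First 17 bases: TCTCATATCGCGCCATG → Tm = 52°C (≥ 50°C)
Each additional base adds 2°C (A/T) or 4°C (G/C), so Tm is non-decreasing in n; n = 17 is the first length to reach 50°C.

n = 17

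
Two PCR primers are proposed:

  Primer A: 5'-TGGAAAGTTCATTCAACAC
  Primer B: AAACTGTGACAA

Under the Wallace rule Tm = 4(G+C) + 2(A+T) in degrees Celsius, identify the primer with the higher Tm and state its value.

Primer A, 52°C

Primer A: A+T=12, G+C=7 → Tm = 2(12)+4(7) = 52°C
Primer B: A+T=8, G+C=4 → Tm = 2(8)+4(4) = 32°C
52°C vs 32°C → primer A is higher.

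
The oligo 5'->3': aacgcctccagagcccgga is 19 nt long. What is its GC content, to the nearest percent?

68%

G=5, C=8, A=5, T=1
G+C = 5 + 8 = 13 out of 19 bases
%GC = 13/19 × 100 = 68.42% ≈ 68%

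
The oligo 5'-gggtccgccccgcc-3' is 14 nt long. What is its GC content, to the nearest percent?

Counting bases: C=8, G=5, T=1, A=0
G+C = 5 + 8 = 13 out of 14 bases
%GC = 13/14 × 100 = 92.86% ≈ 93%

93%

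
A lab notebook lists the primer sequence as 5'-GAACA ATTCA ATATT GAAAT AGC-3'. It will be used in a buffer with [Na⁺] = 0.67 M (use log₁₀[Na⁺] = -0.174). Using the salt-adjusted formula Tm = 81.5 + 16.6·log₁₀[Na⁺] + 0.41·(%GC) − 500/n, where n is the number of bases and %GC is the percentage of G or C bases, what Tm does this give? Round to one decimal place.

67.6°C

Length n = 23. Counting bases: C=3, T=6, G=3, A=11
G+C = 6, so %GC = 6/23 × 100 = 26.087%
Salt term: 16.6 × (-0.174) = -2.888
GC term: 0.41 × 26.087 = 10.696; length term: −500/23 = −21.739
Tm = 81.5 + (-2.888) + 10.696 − 21.739 = 67.569 → 67.6°C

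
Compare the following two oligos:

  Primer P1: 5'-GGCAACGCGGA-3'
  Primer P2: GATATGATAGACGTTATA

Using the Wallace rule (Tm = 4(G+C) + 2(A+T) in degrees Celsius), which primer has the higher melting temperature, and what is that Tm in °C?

Primer P2, 46°C

Primer P1: A+T=3, G+C=8 → Tm = 2(3)+4(8) = 38°C
Primer P2: A+T=13, G+C=5 → Tm = 2(13)+4(5) = 46°C
38°C vs 46°C → primer P2 is higher.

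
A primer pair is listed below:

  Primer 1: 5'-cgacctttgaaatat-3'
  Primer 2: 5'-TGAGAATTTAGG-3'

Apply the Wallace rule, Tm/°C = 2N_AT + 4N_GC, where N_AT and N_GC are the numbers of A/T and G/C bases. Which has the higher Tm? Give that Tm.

Primer 1, 40°C

Primer 1: A+T=10, G+C=5 → Tm = 2(10)+4(5) = 40°C
Primer 2: A+T=8, G+C=4 → Tm = 2(8)+4(4) = 32°C
40°C vs 32°C → primer 1 is higher.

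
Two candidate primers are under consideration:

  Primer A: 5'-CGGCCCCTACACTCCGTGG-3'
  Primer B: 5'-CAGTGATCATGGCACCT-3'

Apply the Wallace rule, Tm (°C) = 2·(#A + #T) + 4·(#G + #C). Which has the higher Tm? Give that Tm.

Primer A, 66°C

Primer A: A+T=5, G+C=14 → Tm = 2(5)+4(14) = 66°C
Primer B: A+T=8, G+C=9 → Tm = 2(8)+4(9) = 52°C
66°C vs 52°C → primer A is higher.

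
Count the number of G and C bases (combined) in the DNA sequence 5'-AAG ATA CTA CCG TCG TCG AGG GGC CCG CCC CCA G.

Scanning the sequence gives T=4, C=13, G=10, A=7.
G+C = 10 + 13 = 23

23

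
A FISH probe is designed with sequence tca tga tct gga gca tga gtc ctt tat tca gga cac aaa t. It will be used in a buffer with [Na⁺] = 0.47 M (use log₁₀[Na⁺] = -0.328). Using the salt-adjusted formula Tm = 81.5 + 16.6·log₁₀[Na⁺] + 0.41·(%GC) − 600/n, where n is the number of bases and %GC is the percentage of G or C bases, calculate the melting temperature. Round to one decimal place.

77.5°C

Length n = 40. Counting bases: G=8, C=8, T=12, A=12
G+C = 16, so %GC = 16/40 × 100 = 40%
Salt term: 16.6 × (-0.328) = -5.445
GC term: 0.41 × 40 = 16.4; length term: −600/40 = −15
Tm = 81.5 + (-5.445) + 16.4 − 15 = 77.455 → 77.5°C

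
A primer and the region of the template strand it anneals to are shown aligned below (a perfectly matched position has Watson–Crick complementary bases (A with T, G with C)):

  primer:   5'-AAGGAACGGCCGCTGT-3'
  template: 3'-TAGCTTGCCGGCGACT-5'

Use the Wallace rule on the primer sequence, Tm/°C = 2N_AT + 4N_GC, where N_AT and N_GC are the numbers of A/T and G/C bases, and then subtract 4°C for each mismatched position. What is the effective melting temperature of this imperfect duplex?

Primer base counts: A=4, T=2, G=6, C=4 → A+T=6, G+C=10
Perfect-match Tm = 2(6) + 4(10) = 12 + 40 = 52°C
Mismatches (positions where the bases are not complementary): 3 (at positions 2, 3, 16)
Effective Tm = 52 − 3×4 = 52 − 12 = 40°C

40°C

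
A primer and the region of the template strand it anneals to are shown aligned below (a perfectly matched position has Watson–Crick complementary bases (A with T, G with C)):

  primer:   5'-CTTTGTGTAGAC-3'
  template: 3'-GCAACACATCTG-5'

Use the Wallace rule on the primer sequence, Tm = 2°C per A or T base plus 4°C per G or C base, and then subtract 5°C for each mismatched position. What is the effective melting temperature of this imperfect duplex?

Primer base counts: A=2, T=5, G=3, C=2 → A+T=7, G+C=5
Perfect-match Tm = 2(7) + 4(5) = 14 + 20 = 34°C
Mismatches (positions where the bases are not complementary): 1 (at position 2)
Effective Tm = 34 − 1×5 = 34 − 5 = 29°C

29°C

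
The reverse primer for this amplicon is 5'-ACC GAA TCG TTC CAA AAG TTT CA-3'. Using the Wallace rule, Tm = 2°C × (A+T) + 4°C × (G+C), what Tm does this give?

Scanning the sequence gives G=3, C=6, A=8, T=6.
So N_AT = 14 and N_GC = 9.
Tm = 2×14 + 4×9 = 64°C

64°C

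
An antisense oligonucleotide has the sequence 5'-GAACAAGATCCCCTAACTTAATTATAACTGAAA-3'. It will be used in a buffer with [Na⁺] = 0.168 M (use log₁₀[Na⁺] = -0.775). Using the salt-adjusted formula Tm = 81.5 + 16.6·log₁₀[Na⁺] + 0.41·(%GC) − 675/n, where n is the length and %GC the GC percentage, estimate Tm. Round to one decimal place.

Length n = 33. Base counts: A=15, T=8, G=3, C=7
G+C = 10, so %GC = 10/33 × 100 = 30.303%
Salt term: 16.6 × (-0.775) = -12.865
GC term: 0.41 × 30.303 = 12.424; length term: −675/33 = −20.455
Tm = 81.5 + (-12.865) + 12.424 − 20.455 = 60.604 → 60.6°C

60.6°C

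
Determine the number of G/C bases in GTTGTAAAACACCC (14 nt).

Scanning the sequence gives A=5, T=3, G=2, C=4.
G+C = 2 + 4 = 6

6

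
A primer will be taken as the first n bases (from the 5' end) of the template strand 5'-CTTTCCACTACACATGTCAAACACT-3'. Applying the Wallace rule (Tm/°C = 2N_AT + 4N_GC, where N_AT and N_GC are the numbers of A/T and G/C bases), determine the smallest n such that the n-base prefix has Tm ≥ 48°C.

n = 17

First 16 bases: CTTTCCACTACACATG → Tm = 46°C (< 48°C)
First 17 bases: CTTTCCACTACACATGT → Tm = 48°C (≥ 48°C)
Since every base adds ≥2°C, Tm only increases with n, so the threshold is first crossed at n = 17.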